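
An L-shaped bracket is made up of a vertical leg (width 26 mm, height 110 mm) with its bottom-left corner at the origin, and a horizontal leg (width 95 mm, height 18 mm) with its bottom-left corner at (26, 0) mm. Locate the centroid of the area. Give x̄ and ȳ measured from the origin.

vertical leg: A = 26 × 110 = 2860.00, centroid at (13.00, 55.00).
horizontal leg: A = 95 × 18 = 1710.00, centroid at (73.50, 9.00).
ΣA = 4570.00 mm²
ΣAx̄ = (2860.00)(13.00) + (1710.00)(73.50) = 162865.00 mm³
ΣAȳ = (2860.00)(55.00) + (1710.00)(9.00) = 172690.00 mm³
x̄ = 162865.00 / 4570.00 = 35.64 mm
ȳ = 172690.00 / 4570.00 = 37.79 mm

x̄ = 35.64 mm, ȳ = 37.79 mm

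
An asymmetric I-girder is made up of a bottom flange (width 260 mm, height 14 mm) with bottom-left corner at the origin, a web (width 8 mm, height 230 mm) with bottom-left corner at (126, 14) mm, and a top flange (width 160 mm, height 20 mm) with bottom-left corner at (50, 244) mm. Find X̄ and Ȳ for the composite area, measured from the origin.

bottom flange: A = 260 × 14 = 3640.00, centroid at (130.00, 7.00).
web: A = 8 × 230 = 1840.00, centroid at (130.00, 129.00).
top flange: A = 160 × 20 = 3200.00, centroid at (130.00, 254.00).
ΣA = 8680.00 mm², ΣAX̄ = 1128400.00 mm³, ΣAȲ = 1075640.00 mm³.
X̄ = 1128400.00/8680.00 = 130.00 mm; Ȳ = 1075640.00/8680.00 = 123.92 mm.

X̄ = 130.00 mm, Ȳ = 123.92 mm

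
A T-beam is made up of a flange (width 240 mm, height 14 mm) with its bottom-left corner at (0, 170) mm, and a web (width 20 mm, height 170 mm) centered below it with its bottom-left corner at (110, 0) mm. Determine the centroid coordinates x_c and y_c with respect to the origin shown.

Part | A | x̄ᵢ | ȳᵢ | A·x̄ᵢ | A·ȳᵢ
web | 3400.00 | 120.00 | 85.00 | 408000.00 | 289000.00
flange | 3360.00 | 120.00 | 177.00 | 403200.00 | 594720.00
Σ | 6760.00 |  |  | 811200.00 | 883720.00
x_c = 811200.00 / 6760.00 = 120.00 mm
y_c = 883720.00 / 6760.00 = 130.73 mm

x_c = 120.00 mm, y_c = 130.73 mm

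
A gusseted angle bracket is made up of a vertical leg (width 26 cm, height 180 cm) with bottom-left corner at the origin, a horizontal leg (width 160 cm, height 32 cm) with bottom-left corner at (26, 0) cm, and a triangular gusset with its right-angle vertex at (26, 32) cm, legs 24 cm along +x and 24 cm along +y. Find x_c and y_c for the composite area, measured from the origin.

x_c = 60.80 cm, y_c = 51.02 cm

vertical leg: A = 26 × 180 = 4680.00, centroid at (13.00, 90.00).
horizontal leg: A = 160 × 32 = 5120.00, centroid at (106.00, 16.00).
gusset: A = ½·24·24 = 288.00, centroid at (34.00, 40.00).
ΣA = 10088.00 cm², ΣAx_c = 613352.00 cm³, ΣAy_c = 514640.00 cm³.
x_c = 613352.00/10088.00 = 60.80 cm; y_c = 514640.00/10088.00 = 51.02 cm.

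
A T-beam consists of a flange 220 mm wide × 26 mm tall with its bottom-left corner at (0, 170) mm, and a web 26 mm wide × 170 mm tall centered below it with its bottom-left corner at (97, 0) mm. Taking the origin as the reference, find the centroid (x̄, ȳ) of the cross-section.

x̄ = 110.00 mm, ȳ = 140.28 mm

Part | A | x̄ᵢ | ȳᵢ | A·x̄ᵢ | A·ȳᵢ
web | 4420.00 | 110.00 | 85.00 | 486200.00 | 375700.00
flange | 5720.00 | 110.00 | 183.00 | 629200.00 | 1046760.00
Σ | 10140.00 |  |  | 1115400.00 | 1422460.00
x̄ = 1115400.00 / 10140.00 = 110.00 mm
ȳ = 1422460.00 / 10140.00 = 140.28 mm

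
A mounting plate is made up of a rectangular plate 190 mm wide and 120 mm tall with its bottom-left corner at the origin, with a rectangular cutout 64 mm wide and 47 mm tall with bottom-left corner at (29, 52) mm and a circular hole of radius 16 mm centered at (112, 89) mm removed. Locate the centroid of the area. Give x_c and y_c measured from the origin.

plate: A = 190 × 120 = 22800.00, centroid at (95.00, 60.00).
hole 1: A = −(64 × 47) = -3008.00, centroid at (61.00, 75.50).
hole 2: A = −π·16² = -804.25, centroid at (112.00, 89.00).
ΣA = 18987.75 mm², ΣAx_c = 1892436.26 mm³, ΣAy_c = 1069317.95 mm³.
x_c = 1892436.26/18987.75 = 99.67 mm; y_c = 1069317.95/18987.75 = 56.32 mm.

x_c = 99.67 mm, y_c = 56.32 mm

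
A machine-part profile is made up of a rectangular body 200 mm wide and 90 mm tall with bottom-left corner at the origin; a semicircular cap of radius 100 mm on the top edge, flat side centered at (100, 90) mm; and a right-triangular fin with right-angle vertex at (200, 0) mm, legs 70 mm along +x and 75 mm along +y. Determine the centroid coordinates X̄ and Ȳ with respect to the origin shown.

X̄ = 108.91 mm, Ȳ = 81.36 mm

rectangular body: A = 200 × 90 = 18000.00, centroid at (100.00, 45.00).
semicircular top: A = ½π·100² = 15707.96, centroid at (100.00, 132.44).
triangular fin: A = ½·70·75 = 2625.00, centroid at (223.33, 25.00).
ΣA = 36332.96 mm², ΣAX̄ = 3957046.33 mm³, ΣAȲ = 2956008.36 mm³.
X̄ = 3957046.33/36332.96 = 108.91 mm; Ȳ = 2956008.36/36332.96 = 81.36 mm.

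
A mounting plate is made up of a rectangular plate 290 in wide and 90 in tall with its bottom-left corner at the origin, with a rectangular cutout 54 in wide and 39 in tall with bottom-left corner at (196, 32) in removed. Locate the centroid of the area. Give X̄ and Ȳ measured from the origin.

Part | A | x̄ᵢ | ȳᵢ | A·x̄ᵢ | A·ȳᵢ
plate | 26100.00 | 145.00 | 45.00 | 3784500.00 | 1174500.00
hole | -2106.00 | 223.00 | 51.50 | -469638.00 | -108459.00
Σ | 23994.00 |  |  | 3314862.00 | 1066041.00
X̄ = 3314862.00 / 23994.00 = 138.15 in
Ȳ = 1066041.00 / 23994.00 = 44.43 in

X̄ = 138.15 in, Ȳ = 44.43 in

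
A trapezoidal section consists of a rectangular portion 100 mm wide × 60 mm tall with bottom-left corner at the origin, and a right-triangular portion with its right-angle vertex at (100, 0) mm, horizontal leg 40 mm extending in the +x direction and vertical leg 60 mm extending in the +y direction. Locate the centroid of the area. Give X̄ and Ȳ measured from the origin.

rectangular portion: A = 100 × 60 = 6000.00, centroid at (50.00, 30.00).
triangular portion: A = ½·40·60 = 1200.00, centroid at (113.33, 20.00).
ΣA = 7200.00 mm²
ΣAX̄ = (6000.00)(50.00) + (1200.00)(113.33) = 436000.00 mm³
ΣAȲ = (6000.00)(30.00) + (1200.00)(20.00) = 204000.00 mm³
X̄ = 436000.00 / 7200.00 = 60.56 mm
Ȳ = 204000.00 / 7200.00 = 28.33 mm

X̄ = 60.56 mm, Ȳ = 28.33 mm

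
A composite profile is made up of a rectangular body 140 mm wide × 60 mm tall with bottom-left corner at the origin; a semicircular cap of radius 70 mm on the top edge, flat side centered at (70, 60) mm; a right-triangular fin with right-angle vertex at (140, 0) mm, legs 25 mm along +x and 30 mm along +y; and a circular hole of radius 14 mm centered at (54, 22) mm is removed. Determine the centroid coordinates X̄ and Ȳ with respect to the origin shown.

Part | A | x̄ᵢ | ȳᵢ | A·x̄ᵢ | A·ȳᵢ
rectangular body | 8400.00 | 70.00 | 30.00 | 588000.00 | 252000.00
semicircular top | 7696.90 | 70.00 | 89.71 | 538783.14 | 690480.79
triangular fin | 375.00 | 148.33 | 10.00 | 55625.00 | 3750.00
hole | -615.75 | 54.00 | 22.00 | -33250.62 | -13546.55
Σ | 15856.15 |  |  | 1149157.52 | 932684.24
X̄ = 1149157.52 / 15856.15 = 72.47 mm
Ȳ = 932684.24 / 15856.15 = 58.82 mm

X̄ = 72.47 mm, Ȳ = 58.82 mm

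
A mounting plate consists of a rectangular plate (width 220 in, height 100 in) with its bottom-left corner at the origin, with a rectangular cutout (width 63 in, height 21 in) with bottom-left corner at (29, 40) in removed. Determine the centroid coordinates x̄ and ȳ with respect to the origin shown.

plate: A = 220 × 100 = 22000.00, centroid at (110.00, 50.00).
hole: A = −(63 × 21) = -1323.00, centroid at (60.50, 50.50).
ΣA = 20677.00 in², ΣAx̄ = 2339958.50 in³, ΣAȳ = 1033188.50 in³.
x̄ = 2339958.50/20677.00 = 113.17 in; ȳ = 1033188.50/20677.00 = 49.97 in.

x̄ = 113.17 in, ȳ = 49.97 in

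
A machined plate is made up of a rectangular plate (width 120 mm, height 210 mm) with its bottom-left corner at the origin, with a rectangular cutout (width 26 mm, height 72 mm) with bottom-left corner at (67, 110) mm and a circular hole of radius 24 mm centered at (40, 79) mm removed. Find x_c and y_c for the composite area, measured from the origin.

plate: A = 120 × 210 = 25200.00, centroid at (60.00, 105.00).
hole 1: A = −(26 × 72) = -1872.00, centroid at (80.00, 146.00).
hole 2: A = −π·24² = -1809.56, centroid at (40.00, 79.00).
ΣA = 21518.44 mm²
ΣAx_c = (25200.00)(60.00) + (-1872.00)(80.00) + (-1809.56)(40.00) = 1289857.71 mm³
ΣAy_c = (25200.00)(105.00) + (-1872.00)(146.00) + (-1809.56)(79.00) = 2229732.97 mm³
x_c = 1289857.71 / 21518.44 = 59.94 mm
y_c = 2229732.97 / 21518.44 = 103.62 mm

x_c = 59.94 mm, y_c = 103.62 mm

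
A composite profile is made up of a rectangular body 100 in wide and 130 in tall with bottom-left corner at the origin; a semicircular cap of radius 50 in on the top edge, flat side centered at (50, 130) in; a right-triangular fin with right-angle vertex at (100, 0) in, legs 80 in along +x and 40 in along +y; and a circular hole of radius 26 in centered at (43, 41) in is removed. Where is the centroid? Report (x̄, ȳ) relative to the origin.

x̄ = 58.38 in, ȳ = 83.71 in

Part | A | x̄ᵢ | ȳᵢ | A·x̄ᵢ | A·ȳᵢ
rectangular body | 13000.00 | 50.00 | 65.00 | 650000.00 | 845000.00
semicircular top | 3926.99 | 50.00 | 151.22 | 196349.54 | 593842.14
triangular fin | 1600.00 | 126.67 | 13.33 | 202666.67 | 21333.33
hole | -2123.72 | 43.00 | 41.00 | -91319.82 | -87072.38
Σ | 16403.27 |  |  | 957696.39 | 1373103.09
x̄ = 957696.39 / 16403.27 = 58.38 in
ȳ = 1373103.09 / 16403.27 = 83.71 in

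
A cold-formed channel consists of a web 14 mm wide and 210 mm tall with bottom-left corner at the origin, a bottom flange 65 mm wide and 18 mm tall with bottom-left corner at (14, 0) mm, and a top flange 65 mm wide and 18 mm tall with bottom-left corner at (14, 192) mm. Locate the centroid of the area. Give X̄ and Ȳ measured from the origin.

Part | A | x̄ᵢ | ȳᵢ | A·x̄ᵢ | A·ȳᵢ
web | 2940.00 | 7.00 | 105.00 | 20580.00 | 308700.00
bottom flange | 1170.00 | 46.50 | 9.00 | 54405.00 | 10530.00
top flange | 1170.00 | 46.50 | 201.00 | 54405.00 | 235170.00
Σ | 5280.00 |  |  | 129390.00 | 554400.00
X̄ = 129390.00 / 5280.00 = 24.51 mm
Ȳ = 554400.00 / 5280.00 = 105.00 mm

X̄ = 24.51 mm, Ȳ = 105.00 mm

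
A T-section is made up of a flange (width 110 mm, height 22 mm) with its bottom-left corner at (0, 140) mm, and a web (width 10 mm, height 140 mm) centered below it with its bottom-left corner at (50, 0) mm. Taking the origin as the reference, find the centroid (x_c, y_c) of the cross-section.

x_c = 55.00 mm, y_c = 121.31 mm

web: A = 10 × 140 = 1400.00, centroid at (55.00, 70.00).
flange: A = 110 × 22 = 2420.00, centroid at (55.00, 151.00).
ΣA = 3820.00 mm², ΣAx_c = 210100.00 mm³, ΣAy_c = 463420.00 mm³.
x_c = 210100.00/3820.00 = 55.00 mm; y_c = 463420.00/3820.00 = 121.31 mm.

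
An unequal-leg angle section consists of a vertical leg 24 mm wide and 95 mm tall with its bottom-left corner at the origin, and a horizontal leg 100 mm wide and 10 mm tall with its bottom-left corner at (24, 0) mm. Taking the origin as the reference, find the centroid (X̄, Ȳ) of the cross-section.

X̄ = 30.90 mm, Ȳ = 34.54 mm

vertical leg: A = 24 × 95 = 2280.00, centroid at (12.00, 47.50).
horizontal leg: A = 100 × 10 = 1000.00, centroid at (74.00, 5.00).
ΣA = 3280.00 mm²
ΣAX̄ = (2280.00)(12.00) + (1000.00)(74.00) = 101360.00 mm³
ΣAȲ = (2280.00)(47.50) + (1000.00)(5.00) = 113300.00 mm³
X̄ = 101360.00 / 3280.00 = 30.90 mm
Ȳ = 113300.00 / 3280.00 = 34.54 mm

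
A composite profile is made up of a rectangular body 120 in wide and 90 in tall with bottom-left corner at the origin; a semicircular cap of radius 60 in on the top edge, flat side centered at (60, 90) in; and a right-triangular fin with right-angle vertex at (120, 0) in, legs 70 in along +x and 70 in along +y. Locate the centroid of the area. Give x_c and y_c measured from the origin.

x_c = 70.80 in, y_c = 63.27 in

rectangular body: A = 120 × 90 = 10800.00, centroid at (60.00, 45.00).
semicircular top: A = ½π·60² = 5654.87, centroid at (60.00, 115.46).
triangular fin: A = ½·70·70 = 2450.00, centroid at (143.33, 23.33).
ΣA = 18904.87 in²
ΣAx_c = (10800.00)(60.00) + (5654.87)(60.00) + (2450.00)(143.33) = 1338458.67 in³
ΣAy_c = (10800.00)(45.00) + (5654.87)(115.46) + (2450.00)(23.33) = 1196104.68 in³
x_c = 1338458.67 / 18904.87 = 70.80 in
y_c = 1196104.68 / 18904.87 = 63.27 in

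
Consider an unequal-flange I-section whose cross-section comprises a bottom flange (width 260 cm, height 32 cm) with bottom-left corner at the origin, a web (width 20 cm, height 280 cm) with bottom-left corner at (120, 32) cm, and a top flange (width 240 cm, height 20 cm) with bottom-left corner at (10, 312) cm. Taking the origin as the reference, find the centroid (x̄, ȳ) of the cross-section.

bottom flange: A = 260 × 32 = 8320.00, centroid at (130.00, 16.00).
web: A = 20 × 280 = 5600.00, centroid at (130.00, 172.00).
top flange: A = 240 × 20 = 4800.00, centroid at (130.00, 322.00).
ΣA = 18720.00 cm², ΣAx̄ = 2433600.00 cm³, ΣAȳ = 2641920.00 cm³.
x̄ = 2433600.00/18720.00 = 130.00 cm; ȳ = 2641920.00/18720.00 = 141.13 cm.

x̄ = 130.00 cm, ȳ = 141.13 cm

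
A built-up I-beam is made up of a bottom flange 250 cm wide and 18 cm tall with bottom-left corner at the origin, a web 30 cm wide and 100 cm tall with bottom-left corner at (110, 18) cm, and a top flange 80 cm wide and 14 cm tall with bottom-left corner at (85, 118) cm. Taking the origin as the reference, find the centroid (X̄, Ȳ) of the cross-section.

bottom flange: A = 250 × 18 = 4500.00, centroid at (125.00, 9.00).
web: A = 30 × 100 = 3000.00, centroid at (125.00, 68.00).
top flange: A = 80 × 14 = 1120.00, centroid at (125.00, 125.00).
ΣA = 8620.00 cm², ΣAX̄ = 1077500.00 cm³, ΣAȲ = 384500.00 cm³.
X̄ = 1077500.00/8620.00 = 125.00 cm; Ȳ = 384500.00/8620.00 = 44.61 cm.

X̄ = 125.00 cm, Ȳ = 44.61 cm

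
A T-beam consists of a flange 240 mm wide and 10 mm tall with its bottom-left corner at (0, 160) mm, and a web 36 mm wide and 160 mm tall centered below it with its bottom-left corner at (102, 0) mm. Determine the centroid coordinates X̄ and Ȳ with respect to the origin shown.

Part | A | x̄ᵢ | ȳᵢ | A·x̄ᵢ | A·ȳᵢ
web | 5760.00 | 120.00 | 80.00 | 691200.00 | 460800.00
flange | 2400.00 | 120.00 | 165.00 | 288000.00 | 396000.00
Σ | 8160.00 |  |  | 979200.00 | 856800.00
X̄ = 979200.00 / 8160.00 = 120.00 mm
Ȳ = 856800.00 / 8160.00 = 105.00 mm

X̄ = 120.00 mm, Ȳ = 105.00 mm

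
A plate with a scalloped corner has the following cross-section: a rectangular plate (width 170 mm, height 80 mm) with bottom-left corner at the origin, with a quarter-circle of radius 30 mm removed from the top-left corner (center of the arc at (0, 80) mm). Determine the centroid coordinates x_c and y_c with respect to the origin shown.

x_c = 88.96 mm, y_c = 38.51 mm

plate: A = 170 × 80 = 13600.00, centroid at (85.00, 40.00).
removed quarter-circle: A = −¼π·30² = -706.86, centroid at (12.73, 67.27).
ΣA = 12893.14 mm²
ΣAx_c = (13600.00)(85.00) + (-706.86)(12.73) = 1147000.00 mm³
ΣAy_c = (13600.00)(40.00) + (-706.86)(67.27) = 496451.33 mm³
x_c = 1147000.00 / 12893.14 = 88.96 mm
y_c = 496451.33 / 12893.14 = 38.51 mm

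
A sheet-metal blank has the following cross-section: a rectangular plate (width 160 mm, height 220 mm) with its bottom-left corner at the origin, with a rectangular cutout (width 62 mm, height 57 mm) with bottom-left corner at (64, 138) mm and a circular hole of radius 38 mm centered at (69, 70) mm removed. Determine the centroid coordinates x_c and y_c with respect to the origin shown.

plate: A = 160 × 220 = 35200.00, centroid at (80.00, 110.00).
hole 1: A = −(62 × 57) = -3534.00, centroid at (95.00, 166.50).
hole 2: A = −π·38² = -4536.46, centroid at (69.00, 70.00).
ΣA = 27129.54 mm², ΣAx_c = 2167254.27 mm³, ΣAy_c = 2966036.81 mm³.
x_c = 2167254.27/27129.54 = 79.89 mm; y_c = 2966036.81/27129.54 = 109.33 mm.

x_c = 79.89 mm, y_c = 109.33 mm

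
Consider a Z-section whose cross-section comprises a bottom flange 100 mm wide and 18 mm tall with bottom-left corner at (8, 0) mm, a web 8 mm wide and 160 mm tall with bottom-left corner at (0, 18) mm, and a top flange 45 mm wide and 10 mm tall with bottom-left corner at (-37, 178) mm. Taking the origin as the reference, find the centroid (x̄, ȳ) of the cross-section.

bottom flange: A = 100 × 18 = 1800.00, centroid at (58.00, 9.00).
web: A = 8 × 160 = 1280.00, centroid at (4.00, 98.00).
top flange: A = 45 × 10 = 450.00, centroid at (-14.50, 183.00).
ΣA = 3530.00 mm², ΣAx̄ = 102995.00 mm³, ΣAȳ = 223990.00 mm³.
x̄ = 102995.00/3530.00 = 29.18 mm; ȳ = 223990.00/3530.00 = 63.45 mm.

x̄ = 29.18 mm, ȳ = 63.45 mm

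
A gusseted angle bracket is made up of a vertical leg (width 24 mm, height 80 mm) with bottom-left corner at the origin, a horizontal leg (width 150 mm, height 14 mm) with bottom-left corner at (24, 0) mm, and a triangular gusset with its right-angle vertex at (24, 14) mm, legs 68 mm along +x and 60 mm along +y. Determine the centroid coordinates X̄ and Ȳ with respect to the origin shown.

X̄ = 53.82 mm, Ȳ = 26.54 mm

vertical leg: A = 24 × 80 = 1920.00, centroid at (12.00, 40.00).
horizontal leg: A = 150 × 14 = 2100.00, centroid at (99.00, 7.00).
gusset: A = ½·68·60 = 2040.00, centroid at (46.67, 34.00).
ΣA = 6060.00 mm²
ΣAX̄ = (1920.00)(12.00) + (2100.00)(99.00) + (2040.00)(46.67) = 326140.00 mm³
ΣAȲ = (1920.00)(40.00) + (2100.00)(7.00) + (2040.00)(34.00) = 160860.00 mm³
X̄ = 326140.00 / 6060.00 = 53.82 mm
Ȳ = 160860.00 / 6060.00 = 26.54 mm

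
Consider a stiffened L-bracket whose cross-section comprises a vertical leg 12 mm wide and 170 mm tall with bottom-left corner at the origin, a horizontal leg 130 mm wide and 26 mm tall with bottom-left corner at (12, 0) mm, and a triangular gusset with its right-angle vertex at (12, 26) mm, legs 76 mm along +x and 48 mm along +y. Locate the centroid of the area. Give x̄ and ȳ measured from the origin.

x̄ = 47.02 mm, ȳ = 40.58 mm

vertical leg: A = 12 × 170 = 2040.00, centroid at (6.00, 85.00).
horizontal leg: A = 130 × 26 = 3380.00, centroid at (77.00, 13.00).
gusset: A = ½·76·48 = 1824.00, centroid at (37.33, 42.00).
ΣA = 7244.00 mm²
ΣAx̄ = (2040.00)(6.00) + (3380.00)(77.00) + (1824.00)(37.33) = 340596.00 mm³
ΣAȳ = (2040.00)(85.00) + (3380.00)(13.00) + (1824.00)(42.00) = 293948.00 mm³
x̄ = 340596.00 / 7244.00 = 47.02 mm
ȳ = 293948.00 / 7244.00 = 40.58 mm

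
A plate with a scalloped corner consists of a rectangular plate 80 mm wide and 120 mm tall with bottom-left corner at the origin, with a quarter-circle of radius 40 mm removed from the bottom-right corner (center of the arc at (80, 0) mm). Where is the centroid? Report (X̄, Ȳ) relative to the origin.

Part | A | x̄ᵢ | ȳᵢ | A·x̄ᵢ | A·ȳᵢ
plate | 9600.00 | 40.00 | 60.00 | 384000.00 | 576000.00
removed quarter-circle | -1256.64 | 63.02 | 16.98 | -79197.63 | -21333.33
Σ | 8343.36 |  |  | 304802.37 | 554666.67
X̄ = 304802.37 / 8343.36 = 36.53 mm
Ȳ = 554666.67 / 8343.36 = 66.48 mm

X̄ = 36.53 mm, Ȳ = 66.48 mm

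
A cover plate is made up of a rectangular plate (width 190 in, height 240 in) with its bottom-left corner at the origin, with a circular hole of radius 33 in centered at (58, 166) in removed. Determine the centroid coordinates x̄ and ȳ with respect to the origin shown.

plate: A = 190 × 240 = 45600.00, centroid at (95.00, 120.00).
hole: A = −π·33² = -3421.19, centroid at (58.00, 166.00).
ΣA = 42178.81 in², ΣAx̄ = 4133570.72 in³, ΣAȳ = 4904081.73 in³.
x̄ = 4133570.72/42178.81 = 98.00 in; ȳ = 4904081.73/42178.81 = 116.27 in.

x̄ = 98.00 in, ȳ = 116.27 in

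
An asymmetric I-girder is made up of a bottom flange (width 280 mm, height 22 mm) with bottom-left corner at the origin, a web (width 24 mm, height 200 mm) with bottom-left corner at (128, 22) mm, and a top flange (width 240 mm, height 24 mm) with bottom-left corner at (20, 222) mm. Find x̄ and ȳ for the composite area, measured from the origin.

x̄ = 140.00 mm, ȳ = 119.69 mm

bottom flange: A = 280 × 22 = 6160.00, centroid at (140.00, 11.00).
web: A = 24 × 200 = 4800.00, centroid at (140.00, 122.00).
top flange: A = 240 × 24 = 5760.00, centroid at (140.00, 234.00).
ΣA = 16720.00 mm², ΣAx̄ = 2340800.00 mm³, ΣAȳ = 2001200.00 mm³.
x̄ = 2340800.00/16720.00 = 140.00 mm; ȳ = 2001200.00/16720.00 = 119.69 mm.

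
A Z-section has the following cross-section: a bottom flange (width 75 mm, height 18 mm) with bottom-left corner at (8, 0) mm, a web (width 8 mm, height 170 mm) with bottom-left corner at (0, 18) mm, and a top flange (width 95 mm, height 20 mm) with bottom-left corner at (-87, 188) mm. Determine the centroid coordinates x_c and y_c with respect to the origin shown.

x_c = -1.78 mm, y_c = 114.63 mm

bottom flange: A = 75 × 18 = 1350.00, centroid at (45.50, 9.00).
web: A = 8 × 170 = 1360.00, centroid at (4.00, 103.00).
top flange: A = 95 × 20 = 1900.00, centroid at (-39.50, 198.00).
ΣA = 4610.00 mm², ΣAx_c = -8185.00 mm³, ΣAy_c = 528430.00 mm³.
x_c = -8185.00/4610.00 = -1.78 mm; y_c = 528430.00/4610.00 = 114.63 mm.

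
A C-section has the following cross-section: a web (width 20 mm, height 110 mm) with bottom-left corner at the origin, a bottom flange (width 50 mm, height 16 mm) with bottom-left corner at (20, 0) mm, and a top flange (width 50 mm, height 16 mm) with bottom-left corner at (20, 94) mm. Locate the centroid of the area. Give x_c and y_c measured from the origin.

Part | A | x̄ᵢ | ȳᵢ | A·x̄ᵢ | A·ȳᵢ
web | 2200.00 | 10.00 | 55.00 | 22000.00 | 121000.00
bottom flange | 800.00 | 45.00 | 8.00 | 36000.00 | 6400.00
top flange | 800.00 | 45.00 | 102.00 | 36000.00 | 81600.00
Σ | 3800.00 |  |  | 94000.00 | 209000.00
x_c = 94000.00 / 3800.00 = 24.74 mm
y_c = 209000.00 / 3800.00 = 55.00 mm

x_c = 24.74 mm, y_c = 55.00 mm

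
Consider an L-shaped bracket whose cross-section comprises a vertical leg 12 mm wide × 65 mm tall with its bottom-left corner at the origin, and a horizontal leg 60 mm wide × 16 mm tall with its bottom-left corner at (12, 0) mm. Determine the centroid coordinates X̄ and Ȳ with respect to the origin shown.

X̄ = 25.86 mm, Ȳ = 18.98 mm

vertical leg: A = 12 × 65 = 780.00, centroid at (6.00, 32.50).
horizontal leg: A = 60 × 16 = 960.00, centroid at (42.00, 8.00).
ΣA = 1740.00 mm²
ΣAX̄ = (780.00)(6.00) + (960.00)(42.00) = 45000.00 mm³
ΣAȲ = (780.00)(32.50) + (960.00)(8.00) = 33030.00 mm³
X̄ = 45000.00 / 1740.00 = 25.86 mm
Ȳ = 33030.00 / 1740.00 = 18.98 mm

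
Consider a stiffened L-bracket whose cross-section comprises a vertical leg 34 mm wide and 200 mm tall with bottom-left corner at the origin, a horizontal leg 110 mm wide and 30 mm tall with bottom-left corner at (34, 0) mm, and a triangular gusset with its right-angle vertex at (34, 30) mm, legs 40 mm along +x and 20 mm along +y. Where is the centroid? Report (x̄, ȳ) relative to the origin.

x̄ = 40.78 mm, ȳ = 70.87 mm

Part | A | x̄ᵢ | ȳᵢ | A·x̄ᵢ | A·ȳᵢ
vertical leg | 6800.00 | 17.00 | 100.00 | 115600.00 | 680000.00
horizontal leg | 3300.00 | 89.00 | 15.00 | 293700.00 | 49500.00
gusset | 400.00 | 47.33 | 36.67 | 18933.33 | 14666.67
Σ | 10500.00 |  |  | 428233.33 | 744166.67
x̄ = 428233.33 / 10500.00 = 40.78 mm
ȳ = 744166.67 / 10500.00 = 70.87 mm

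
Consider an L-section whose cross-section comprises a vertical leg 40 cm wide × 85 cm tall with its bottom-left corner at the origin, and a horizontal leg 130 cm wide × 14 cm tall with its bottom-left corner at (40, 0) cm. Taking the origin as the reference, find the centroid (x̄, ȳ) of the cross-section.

Part | A | x̄ᵢ | ȳᵢ | A·x̄ᵢ | A·ȳᵢ
vertical leg | 3400.00 | 20.00 | 42.50 | 68000.00 | 144500.00
horizontal leg | 1820.00 | 105.00 | 7.00 | 191100.00 | 12740.00
Σ | 5220.00 |  |  | 259100.00 | 157240.00
x̄ = 259100.00 / 5220.00 = 49.64 cm
ȳ = 157240.00 / 5220.00 = 30.12 cm

x̄ = 49.64 cm, ȳ = 30.12 cm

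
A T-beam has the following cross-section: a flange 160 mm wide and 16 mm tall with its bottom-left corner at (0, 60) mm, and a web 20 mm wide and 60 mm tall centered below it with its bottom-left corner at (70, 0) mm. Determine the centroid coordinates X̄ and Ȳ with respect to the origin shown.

web: A = 20 × 60 = 1200.00, centroid at (80.00, 30.00).
flange: A = 160 × 16 = 2560.00, centroid at (80.00, 68.00).
ΣA = 3760.00 mm², ΣAX̄ = 300800.00 mm³, ΣAȲ = 210080.00 mm³.
X̄ = 300800.00/3760.00 = 80.00 mm; Ȳ = 210080.00/3760.00 = 55.87 mm.

X̄ = 80.00 mm, Ȳ = 55.87 mm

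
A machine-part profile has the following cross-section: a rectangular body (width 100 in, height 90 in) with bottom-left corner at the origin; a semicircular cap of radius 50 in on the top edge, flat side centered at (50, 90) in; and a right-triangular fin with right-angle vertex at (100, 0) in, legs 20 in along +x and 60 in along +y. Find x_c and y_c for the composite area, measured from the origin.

rectangular body: A = 100 × 90 = 9000.00, centroid at (50.00, 45.00).
semicircular top: A = ½π·50² = 3926.99, centroid at (50.00, 111.22).
triangular fin: A = ½·20·60 = 600.00, centroid at (106.67, 20.00).
ΣA = 13526.99 in², ΣAx_c = 710349.54 in³, ΣAy_c = 853762.51 in³.
x_c = 710349.54/13526.99 = 52.51 in; y_c = 853762.51/13526.99 = 63.12 in.

x_c = 52.51 in, y_c = 63.12 in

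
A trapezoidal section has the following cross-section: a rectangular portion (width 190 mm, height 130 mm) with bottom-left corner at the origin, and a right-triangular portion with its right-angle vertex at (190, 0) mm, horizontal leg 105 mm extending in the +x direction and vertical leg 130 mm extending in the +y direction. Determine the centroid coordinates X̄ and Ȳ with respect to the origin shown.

X̄ = 123.14 mm, Ȳ = 60.31 mm

rectangular portion: A = 190 × 130 = 24700.00, centroid at (95.00, 65.00).
triangular portion: A = ½·105·130 = 6825.00, centroid at (225.00, 43.33).
ΣA = 31525.00 mm²
ΣAX̄ = (24700.00)(95.00) + (6825.00)(225.00) = 3882125.00 mm³
ΣAȲ = (24700.00)(65.00) + (6825.00)(43.33) = 1901250.00 mm³
X̄ = 3882125.00 / 31525.00 = 123.14 mm
Ȳ = 1901250.00 / 31525.00 = 60.31 mm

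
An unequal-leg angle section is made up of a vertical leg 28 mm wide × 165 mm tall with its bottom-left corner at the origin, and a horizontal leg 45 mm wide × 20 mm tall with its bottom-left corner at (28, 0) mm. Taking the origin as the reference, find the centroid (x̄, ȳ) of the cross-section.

vertical leg: A = 28 × 165 = 4620.00, centroid at (14.00, 82.50).
horizontal leg: A = 45 × 20 = 900.00, centroid at (50.50, 10.00).
ΣA = 5520.00 mm², ΣAx̄ = 110130.00 mm³, ΣAȳ = 390150.00 mm³.
x̄ = 110130.00/5520.00 = 19.95 mm; ȳ = 390150.00/5520.00 = 70.68 mm.

x̄ = 19.95 mm, ȳ = 70.68 mm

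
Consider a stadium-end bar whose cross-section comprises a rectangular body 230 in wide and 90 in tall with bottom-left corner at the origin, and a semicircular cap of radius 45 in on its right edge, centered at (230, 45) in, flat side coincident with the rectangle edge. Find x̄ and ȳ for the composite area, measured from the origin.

x̄ = 132.86 in, ȳ = 45.00 in

rectangular body: A = 230 × 90 = 20700.00, centroid at (115.00, 45.00).
semicircular end: A = ½π·45² = 3180.86, centroid at (249.10, 45.00).
ΣA = 23880.86 in²
ΣAx̄ = (20700.00)(115.00) + (3180.86)(249.10) = 3172848.39 in³
ΣAȳ = (20700.00)(45.00) + (3180.86)(45.00) = 1074638.82 in³
x̄ = 3172848.39 / 23880.86 = 132.86 in
ȳ = 1074638.82 / 23880.86 = 45.00 in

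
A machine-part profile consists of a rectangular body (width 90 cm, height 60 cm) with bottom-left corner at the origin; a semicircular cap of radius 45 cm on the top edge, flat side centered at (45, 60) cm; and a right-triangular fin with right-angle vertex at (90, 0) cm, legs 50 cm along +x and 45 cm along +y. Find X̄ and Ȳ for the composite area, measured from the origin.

X̄ = 52.15 cm, Ȳ = 44.35 cm

rectangular body: A = 90 × 60 = 5400.00, centroid at (45.00, 30.00).
semicircular top: A = ½π·45² = 3180.86, centroid at (45.00, 79.10).
triangular fin: A = ½·50·45 = 1125.00, centroid at (106.67, 15.00).
ΣA = 9705.86 cm², ΣAX̄ = 506138.82 cm³, ΣAȲ = 430476.75 cm³.
X̄ = 506138.82/9705.86 = 52.15 cm; Ȳ = 430476.75/9705.86 = 44.35 cm.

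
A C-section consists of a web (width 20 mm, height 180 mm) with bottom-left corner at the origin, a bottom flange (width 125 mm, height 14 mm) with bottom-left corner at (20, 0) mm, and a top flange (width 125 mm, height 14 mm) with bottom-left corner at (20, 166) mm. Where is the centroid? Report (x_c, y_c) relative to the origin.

x_c = 45.74 mm, y_c = 90.00 mm

Part | A | x̄ᵢ | ȳᵢ | A·x̄ᵢ | A·ȳᵢ
web | 3600.00 | 10.00 | 90.00 | 36000.00 | 324000.00
bottom flange | 1750.00 | 82.50 | 7.00 | 144375.00 | 12250.00
top flange | 1750.00 | 82.50 | 173.00 | 144375.00 | 302750.00
Σ | 7100.00 |  |  | 324750.00 | 639000.00
x_c = 324750.00 / 7100.00 = 45.74 mm
y_c = 639000.00 / 7100.00 = 90.00 mm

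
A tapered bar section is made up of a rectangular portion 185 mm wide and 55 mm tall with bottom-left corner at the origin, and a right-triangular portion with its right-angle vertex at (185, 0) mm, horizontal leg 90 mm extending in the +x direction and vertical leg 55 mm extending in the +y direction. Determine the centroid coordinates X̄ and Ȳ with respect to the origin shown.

rectangular portion: A = 185 × 55 = 10175.00, centroid at (92.50, 27.50).
triangular portion: A = ½·90·55 = 2475.00, centroid at (215.00, 18.33).
ΣA = 12650.00 mm², ΣAX̄ = 1473312.50 mm³, ΣAȲ = 325187.50 mm³.
X̄ = 1473312.50/12650.00 = 116.47 mm; Ȳ = 325187.50/12650.00 = 25.71 mm.

X̄ = 116.47 mm, Ȳ = 25.71 mm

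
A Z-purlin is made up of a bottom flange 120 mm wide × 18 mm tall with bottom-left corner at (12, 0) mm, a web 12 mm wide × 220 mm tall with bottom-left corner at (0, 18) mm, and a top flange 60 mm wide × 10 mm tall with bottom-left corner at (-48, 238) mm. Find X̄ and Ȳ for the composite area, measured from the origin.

X̄ = 29.73 mm, Ȳ = 93.18 mm

bottom flange: A = 120 × 18 = 2160.00, centroid at (72.00, 9.00).
web: A = 12 × 220 = 2640.00, centroid at (6.00, 128.00).
top flange: A = 60 × 10 = 600.00, centroid at (-18.00, 243.00).
ΣA = 5400.00 mm²
ΣAX̄ = (2160.00)(72.00) + (2640.00)(6.00) + (600.00)(-18.00) = 160560.00 mm³
ΣAȲ = (2160.00)(9.00) + (2640.00)(128.00) + (600.00)(243.00) = 503160.00 mm³
X̄ = 160560.00 / 5400.00 = 29.73 mm
Ȳ = 503160.00 / 5400.00 = 93.18 mm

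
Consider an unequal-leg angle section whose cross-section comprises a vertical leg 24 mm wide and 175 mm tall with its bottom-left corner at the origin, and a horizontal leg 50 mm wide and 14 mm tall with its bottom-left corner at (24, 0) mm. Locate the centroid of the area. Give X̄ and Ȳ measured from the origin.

vertical leg: A = 24 × 175 = 4200.00, centroid at (12.00, 87.50).
horizontal leg: A = 50 × 14 = 700.00, centroid at (49.00, 7.00).
ΣA = 4900.00 mm²
ΣAX̄ = (4200.00)(12.00) + (700.00)(49.00) = 84700.00 mm³
ΣAȲ = (4200.00)(87.50) + (700.00)(7.00) = 372400.00 mm³
X̄ = 84700.00 / 4900.00 = 17.29 mm
Ȳ = 372400.00 / 4900.00 = 76.00 mm

X̄ = 17.29 mm, Ȳ = 76.00 mm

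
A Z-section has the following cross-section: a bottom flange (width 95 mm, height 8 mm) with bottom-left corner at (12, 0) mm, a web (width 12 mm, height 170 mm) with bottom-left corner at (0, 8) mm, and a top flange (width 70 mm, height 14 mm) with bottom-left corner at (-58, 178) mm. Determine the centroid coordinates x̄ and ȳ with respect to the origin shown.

x̄ = 9.24 mm, ȳ = 98.96 mm

bottom flange: A = 95 × 8 = 760.00, centroid at (59.50, 4.00).
web: A = 12 × 170 = 2040.00, centroid at (6.00, 93.00).
top flange: A = 70 × 14 = 980.00, centroid at (-23.00, 185.00).
ΣA = 3780.00 mm², ΣAx̄ = 34920.00 mm³, ΣAȳ = 374060.00 mm³.
x̄ = 34920.00/3780.00 = 9.24 mm; ȳ = 374060.00/3780.00 = 98.96 mm.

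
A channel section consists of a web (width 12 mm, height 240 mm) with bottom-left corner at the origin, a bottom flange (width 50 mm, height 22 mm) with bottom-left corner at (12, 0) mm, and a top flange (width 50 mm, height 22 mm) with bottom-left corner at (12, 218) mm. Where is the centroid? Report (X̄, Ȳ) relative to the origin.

Part | A | x̄ᵢ | ȳᵢ | A·x̄ᵢ | A·ȳᵢ
web | 2880.00 | 6.00 | 120.00 | 17280.00 | 345600.00
bottom flange | 1100.00 | 37.00 | 11.00 | 40700.00 | 12100.00
top flange | 1100.00 | 37.00 | 229.00 | 40700.00 | 251900.00
Σ | 5080.00 |  |  | 98680.00 | 609600.00
X̄ = 98680.00 / 5080.00 = 19.43 mm
Ȳ = 609600.00 / 5080.00 = 120.00 mm

X̄ = 19.43 mm, Ȳ = 120.00 mm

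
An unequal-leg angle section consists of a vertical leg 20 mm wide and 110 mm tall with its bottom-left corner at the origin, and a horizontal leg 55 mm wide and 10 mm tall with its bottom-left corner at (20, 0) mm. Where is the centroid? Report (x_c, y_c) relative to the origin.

Part | A | x̄ᵢ | ȳᵢ | A·x̄ᵢ | A·ȳᵢ
vertical leg | 2200.00 | 10.00 | 55.00 | 22000.00 | 121000.00
horizontal leg | 550.00 | 47.50 | 5.00 | 26125.00 | 2750.00
Σ | 2750.00 |  |  | 48125.00 | 123750.00
x_c = 48125.00 / 2750.00 = 17.50 mm
y_c = 123750.00 / 2750.00 = 45.00 mm

x_c = 17.50 mm, y_c = 45.00 mm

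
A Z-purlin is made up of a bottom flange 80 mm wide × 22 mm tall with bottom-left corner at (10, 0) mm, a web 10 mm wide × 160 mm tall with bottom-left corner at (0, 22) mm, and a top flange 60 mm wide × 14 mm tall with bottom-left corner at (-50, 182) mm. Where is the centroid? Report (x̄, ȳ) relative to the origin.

Part | A | x̄ᵢ | ȳᵢ | A·x̄ᵢ | A·ȳᵢ
bottom flange | 1760.00 | 50.00 | 11.00 | 88000.00 | 19360.00
web | 1600.00 | 5.00 | 102.00 | 8000.00 | 163200.00
top flange | 840.00 | -20.00 | 189.00 | -16800.00 | 158760.00
Σ | 4200.00 |  |  | 79200.00 | 341320.00
x̄ = 79200.00 / 4200.00 = 18.86 mm
ȳ = 341320.00 / 4200.00 = 81.27 mm

x̄ = 18.86 mm, ȳ = 81.27 mm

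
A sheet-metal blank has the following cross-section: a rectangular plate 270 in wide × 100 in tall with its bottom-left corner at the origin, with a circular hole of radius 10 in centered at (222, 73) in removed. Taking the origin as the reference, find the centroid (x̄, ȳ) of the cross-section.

x̄ = 133.98 in, ȳ = 49.73 in

Part | A | x̄ᵢ | ȳᵢ | A·x̄ᵢ | A·ȳᵢ
plate | 27000.00 | 135.00 | 50.00 | 3645000.00 | 1350000.00
hole | -314.16 | 222.00 | 73.00 | -69743.36 | -22933.63
Σ | 26685.84 |  |  | 3575256.64 | 1327066.37
x̄ = 3575256.64 / 26685.84 = 133.98 in
ȳ = 1327066.37 / 26685.84 = 49.73 in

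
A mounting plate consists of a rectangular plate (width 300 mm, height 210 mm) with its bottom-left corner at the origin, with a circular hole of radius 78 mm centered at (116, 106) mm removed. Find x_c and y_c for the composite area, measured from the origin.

plate: A = 300 × 210 = 63000.00, centroid at (150.00, 105.00).
hole: A = −π·78² = -19113.45, centroid at (116.00, 106.00).
ΣA = 43886.55 mm², ΣAx_c = 7232839.83 mm³, ΣAy_c = 4588974.33 mm³.
x_c = 7232839.83/43886.55 = 164.81 mm; y_c = 4588974.33/43886.55 = 104.56 mm.

x_c = 164.81 mm, y_c = 104.56 mm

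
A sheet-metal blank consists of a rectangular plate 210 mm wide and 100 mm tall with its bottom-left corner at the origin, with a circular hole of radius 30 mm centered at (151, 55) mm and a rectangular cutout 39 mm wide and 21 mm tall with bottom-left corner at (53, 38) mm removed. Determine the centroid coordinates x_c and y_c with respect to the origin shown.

plate: A = 210 × 100 = 21000.00, centroid at (105.00, 50.00).
hole 1: A = −π·30² = -2827.43, centroid at (151.00, 55.00).
hole 2: A = −(39 × 21) = -819.00, centroid at (72.50, 48.50).
ΣA = 17353.57 mm²
ΣAx_c = (21000.00)(105.00) + (-2827.43)(151.00) + (-819.00)(72.50) = 1718680.06 mm³
ΣAy_c = (21000.00)(50.00) + (-2827.43)(55.00) + (-819.00)(48.50) = 854769.66 mm³
x_c = 1718680.06 / 17353.57 = 99.04 mm
y_c = 854769.66 / 17353.57 = 49.26 mm

x_c = 99.04 mm, y_c = 49.26 mm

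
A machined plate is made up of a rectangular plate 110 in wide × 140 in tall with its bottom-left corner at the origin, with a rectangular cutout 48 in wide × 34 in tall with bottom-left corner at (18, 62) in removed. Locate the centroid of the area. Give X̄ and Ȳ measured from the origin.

X̄ = 56.54 in, Ȳ = 68.93 in

plate: A = 110 × 140 = 15400.00, centroid at (55.00, 70.00).
hole: A = −(48 × 34) = -1632.00, centroid at (42.00, 79.00).
ΣA = 13768.00 in², ΣAX̄ = 778456.00 in³, ΣAȲ = 949072.00 in³.
X̄ = 778456.00/13768.00 = 56.54 in; Ȳ = 949072.00/13768.00 = 68.93 in.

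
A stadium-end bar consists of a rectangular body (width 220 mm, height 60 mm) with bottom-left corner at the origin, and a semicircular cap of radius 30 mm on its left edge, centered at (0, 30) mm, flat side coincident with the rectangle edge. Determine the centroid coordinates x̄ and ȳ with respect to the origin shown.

x̄ = 98.13 mm, ȳ = 30.00 mm

rectangular body: A = 220 × 60 = 13200.00, centroid at (110.00, 30.00).
semicircular end: A = ½π·30² = 1413.72, centroid at (-12.73, 30.00).
ΣA = 14613.72 mm², ΣAx̄ = 1434000.00 mm³, ΣAȳ = 438411.50 mm³.
x̄ = 1434000.00/14613.72 = 98.13 mm; ȳ = 438411.50/14613.72 = 30.00 mm.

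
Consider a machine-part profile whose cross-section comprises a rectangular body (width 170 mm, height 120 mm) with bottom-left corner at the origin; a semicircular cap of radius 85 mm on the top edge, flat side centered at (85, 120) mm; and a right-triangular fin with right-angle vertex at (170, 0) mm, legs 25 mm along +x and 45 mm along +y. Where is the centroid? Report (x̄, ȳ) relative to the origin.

x̄ = 86.62 mm, ȳ = 92.96 mm

rectangular body: A = 170 × 120 = 20400.00, centroid at (85.00, 60.00).
semicircular top: A = ½π·85² = 11349.00, centroid at (85.00, 156.08).
triangular fin: A = ½·25·45 = 562.50, centroid at (178.33, 15.00).
ΣA = 32311.50 mm²
ΣAx̄ = (20400.00)(85.00) + (11349.00)(85.00) + (562.50)(178.33) = 2798977.79 mm³
ΣAȳ = (20400.00)(60.00) + (11349.00)(156.08) + (562.50)(15.00) = 3003734.58 mm³
x̄ = 2798977.79 / 32311.50 = 86.62 mm
ȳ = 3003734.58 / 32311.50 = 92.96 mm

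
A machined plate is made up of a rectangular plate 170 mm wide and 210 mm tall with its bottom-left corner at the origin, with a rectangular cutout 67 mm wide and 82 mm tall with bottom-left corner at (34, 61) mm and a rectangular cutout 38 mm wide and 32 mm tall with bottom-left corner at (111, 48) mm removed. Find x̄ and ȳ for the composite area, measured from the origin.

Part | A | x̄ᵢ | ȳᵢ | A·x̄ᵢ | A·ȳᵢ
plate | 35700.00 | 85.00 | 105.00 | 3034500.00 | 3748500.00
hole 1 | -5494.00 | 67.50 | 102.00 | -370845.00 | -560388.00
hole 2 | -1216.00 | 130.00 | 64.00 | -158080.00 | -77824.00
Σ | 28990.00 |  |  | 2505575.00 | 3110288.00
x̄ = 2505575.00 / 28990.00 = 86.43 mm
ȳ = 3110288.00 / 28990.00 = 107.29 mm

x̄ = 86.43 mm, ȳ = 107.29 mm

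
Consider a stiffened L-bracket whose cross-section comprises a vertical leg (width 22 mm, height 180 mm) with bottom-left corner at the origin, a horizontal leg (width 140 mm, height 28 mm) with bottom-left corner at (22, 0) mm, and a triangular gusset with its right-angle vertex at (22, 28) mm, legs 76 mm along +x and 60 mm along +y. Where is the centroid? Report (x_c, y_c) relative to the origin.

x_c = 50.41 mm, y_c = 51.25 mm

vertical leg: A = 22 × 180 = 3960.00, centroid at (11.00, 90.00).
horizontal leg: A = 140 × 28 = 3920.00, centroid at (92.00, 14.00).
gusset: A = ½·76·60 = 2280.00, centroid at (47.33, 48.00).
ΣA = 10160.00 mm², ΣAx_c = 512120.00 mm³, ΣAy_c = 520720.00 mm³.
x_c = 512120.00/10160.00 = 50.41 mm; y_c = 520720.00/10160.00 = 51.25 mm.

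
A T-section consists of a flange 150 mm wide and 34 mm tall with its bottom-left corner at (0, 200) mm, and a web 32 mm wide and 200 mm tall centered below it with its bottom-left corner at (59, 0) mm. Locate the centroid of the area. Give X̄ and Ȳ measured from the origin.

web: A = 32 × 200 = 6400.00, centroid at (75.00, 100.00).
flange: A = 150 × 34 = 5100.00, centroid at (75.00, 217.00).
ΣA = 11500.00 mm², ΣAX̄ = 862500.00 mm³, ΣAȲ = 1746700.00 mm³.
X̄ = 862500.00/11500.00 = 75.00 mm; Ȳ = 1746700.00/11500.00 = 151.89 mm.

X̄ = 75.00 mm, Ȳ = 151.89 mm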